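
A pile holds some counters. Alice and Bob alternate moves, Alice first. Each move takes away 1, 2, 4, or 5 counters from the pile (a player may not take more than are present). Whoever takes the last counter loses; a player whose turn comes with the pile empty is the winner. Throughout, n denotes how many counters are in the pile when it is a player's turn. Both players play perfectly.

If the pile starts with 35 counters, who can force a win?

Alice wins.

Build the W/L table. Terminal = W. A non-terminal position is W if it has a move to some L; otherwise it is L.
n=0: no move; the opponent has just taken the last counter and therefore loses → W
n=1: L (sole option 0(W) is W)
n=2: W (go to 1, an L position)
n=3: W (go to 1, an L position)
n=4: L (options 3(W), 2(W), 0(W) are all W)
n=5: W (go to 4, an L position)
n=6: W (go to 4, an L position)
n=7: L (options 6(W), 5(W), 3(W), 2(W) are all W)
n=8: W (go to 7, an L position)
n=9: W (go to 7, an L position)
n=10: L (options 9(W), 8(W), 6(W), 5(W) are all W)
n=11: W (go to 10, an L position)
n=12: W (go to 10, an L position)
n=13: L (options 12(W), 11(W), 9(W), 8(W) are all W)
n=14: W (go to 13, an L position)
n=15: W (go to 13, an L position)
n=16: L (options 15(W), 14(W), 12(W), 11(W) are all W)
n=17: W (go to 16, an L position)
n=18: W (go to 16, an L position)
n=19: L (options 18(W), 17(W), 15(W), 14(W) are all W)
n=20: W (go to 19, an L position)
n=21: W (go to 19, an L position)
n=22: L (options 21(W), 20(W), 18(W), 17(W) are all W)
n=23: W (go to 22, an L position)
n=24: W (go to 22, an L position)
n=25: L (options 24(W), 23(W), 21(W), 20(W) are all W)
n=26: W (go to 25, an L position)
n=27: W (go to 25, an L position)
n=28: L (options 27(W), 26(W), 24(W), 23(W) are all W)
n=29: W (go to 28, an L position)
n=30: W (go to 28, an L position)
n=31: L (options 30(W), 29(W), 27(W), 26(W) are all W)
n=32: W (go to 31, an L position)
n=33: W (go to 31, an L position)
n=34: L (options 33(W), 32(W), 30(W), 29(W) are all W)
n=35: W (go to 34, an L position)
From 35 Alice can remove 1, leaving 34, reaching an L position.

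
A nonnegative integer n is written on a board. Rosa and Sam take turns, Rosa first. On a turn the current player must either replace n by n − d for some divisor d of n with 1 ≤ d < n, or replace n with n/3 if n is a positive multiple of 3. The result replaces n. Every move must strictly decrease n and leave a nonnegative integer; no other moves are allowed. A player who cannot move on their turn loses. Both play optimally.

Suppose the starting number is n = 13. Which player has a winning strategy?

Sam wins.

Build the W/L table. Terminal = L. A non-terminal position is W if it has a move to some L; otherwise it is L.
n=0: no move → L
n=1: no move → L
n=2: →1(L), so W
n=3: →1(L), so W
n=4: →2(W), 3(W) — all W, so L
n=5: →4(L), so W
n=6: →4(L), so W
n=7: →6(W) only, which is W, so L
n=8: →4(L), so W
n=9: →3(W), 6(W), 8(W) — all W, so L
n=10: →9(L), so W
n=11: →10(W) only, which is W, so L
n=12: →4(L), so W
n=13: →12(W) only, which is W, so L
The starting position 13 is L: whatever Rosa does, the opponent receives a W position.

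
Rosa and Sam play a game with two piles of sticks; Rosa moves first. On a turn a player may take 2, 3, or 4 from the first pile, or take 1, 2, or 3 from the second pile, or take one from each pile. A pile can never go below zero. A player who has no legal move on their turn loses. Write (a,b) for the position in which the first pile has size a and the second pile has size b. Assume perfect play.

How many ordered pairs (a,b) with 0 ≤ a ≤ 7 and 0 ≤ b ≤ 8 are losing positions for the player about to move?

18

Build the W/L table. Terminal = L. A non-terminal position is W if it has a move to some L; otherwise it is L.
Every move lowers a or b (never raises either), so fill the grid row by row in increasing a, and left to right within a row: each cell's successors are then already labelled.
      b=0  b=1  b=2  b=3  b=4  b=5  b=6  b=7  b=8
a=0:    L    W    W    W    L    W    W    W    L
a=1:    L    W    W    W    L    W    W    W    L
a=2:    W    W    L    W    W    W    L    W    W
a=3:    W    L    W    W    W    L    W    W    W
a=4:    W    L    W    W    W    L    W    W    W
a=5:    W    W    W    L    W    W    W    L    W
a=6:    L    W    W    W    W    W    W    L    W
a=7:    L    W    W    W    L    W    W    W    W
Cells with no legal move (terminal, hence L): (0,0), (1,0).
The remaining L cells, each justified by listing all of its moves:
(0,4): →(0,3)(W), (0,2)(W), (0,1)(W) — all W, so L
(0,8): →(0,7)(W), (0,6)(W), (0,5)(W) — all W, so L
(1,4): →(1,3)(W), (1,2)(W), (1,1)(W), (0,3)(W) — all W, so L
(1,8): →(1,7)(W), (1,6)(W), (1,5)(W), (0,7)(W) — all W, so L
(2,2): →(0,2)(W), (2,1)(W), (2,0)(W), (1,1)(W) — all W, so L
(2,6): →(0,6)(W), (2,5)(W), (2,4)(W), (2,3)(W), (1,5)(W) — all W, so L
(3,1): →(1,1)(W), (0,1)(W), (3,0)(W), (2,0)(W) — all W, so L
(3,5): →(1,5)(W), (0,5)(W), (3,4)(W), (3,3)(W), (3,2)(W), (2,4)(W) — all W, so L
(4,1): →(2,1)(W), (1,1)(W), (0,1)(W), (4,0)(W), (3,0)(W) — all W, so L
(4,5): →(2,5)(W), (1,5)(W), (0,5)(W), (4,4)(W), (4,3)(W), (4,2)(W), (3,4)(W) — all W, so L
(5,3): →(3,3)(W), (2,3)(W), (1,3)(W), (5,2)(W), (5,1)(W), (5,0)(W), (4,2)(W) — all W, so L
(5,7): →(3,7)(W), (2,7)(W), (1,7)(W), (5,6)(W), (5,5)(W), (5,4)(W), (4,6)(W) — all W, so L
(6,0): →(4,0)(W), (3,0)(W), (2,0)(W) — all W, so L
(6,7): →(4,7)(W), (3,7)(W), (2,7)(W), (6,6)(W), (6,5)(W), (6,4)(W), (5,6)(W) — all W, so L
(7,0): →(5,0)(W), (4,0)(W), (3,0)(W) — all W, so L
(7,4): →(5,4)(W), (4,4)(W), (3,4)(W), (7,3)(W), (7,2)(W), (7,1)(W), (6,3)(W) — all W, so L
Every other cell has at least one move into one of the L cells above, so it is W.
L cells per row: a=0: 3, a=1: 3, a=2: 2, a=3: 2, a=4: 2, a=5: 2, a=6: 2, a=7: 2; total 18.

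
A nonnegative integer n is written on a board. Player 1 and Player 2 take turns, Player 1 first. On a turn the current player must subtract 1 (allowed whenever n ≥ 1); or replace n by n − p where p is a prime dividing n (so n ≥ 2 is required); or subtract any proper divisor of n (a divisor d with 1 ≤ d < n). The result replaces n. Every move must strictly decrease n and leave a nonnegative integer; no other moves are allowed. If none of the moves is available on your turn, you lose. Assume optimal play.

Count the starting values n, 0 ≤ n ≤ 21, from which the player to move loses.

5

Work bottom-up. With no move the player to move loses. Otherwise the position is W if at least one move leads to an L position for the opponent, and L if every move leads to a W.
n=0: no move → L
n=1: reaches L-position 0 → W
n=2: reaches L-position 0 → W
n=3: reaches L-position 0 → W
n=4: only reaches 2(W), 3(W), all W → L
n=5: reaches L-position 0 → W
n=6: reaches L-position 4 → W
n=7: reaches L-position 0 → W
n=8: reaches L-position 4 → W
n=9: only reaches 6(W), 8(W), all W → L
n=10: reaches L-position 9 → W
n=11: reaches L-position 0 → W
n=12: reaches L-position 9 → W
n=13: reaches L-position 0 → W
n=14: only reaches 7(W), 12(W), 13(W), all W → L
n=15: reaches L-position 14 → W
n=16: reaches L-position 14 → W
n=17: reaches L-position 0 → W
n=18: reaches L-position 9 → W
n=19: reaches L-position 0 → W
n=20: only reaches 10(W), 15(W), 16(W), 18(W), 19(W), all W → L
n=21: reaches L-position 14 → W
L entries with 0 ≤ n ≤ 21: n = 0, 4, 9, 14, 20; that makes 5.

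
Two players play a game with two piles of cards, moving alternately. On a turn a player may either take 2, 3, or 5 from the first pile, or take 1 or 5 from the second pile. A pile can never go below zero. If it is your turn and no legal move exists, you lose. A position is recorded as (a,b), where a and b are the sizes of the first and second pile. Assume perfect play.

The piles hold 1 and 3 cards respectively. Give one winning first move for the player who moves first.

Label each position W (a win for the player to move) or L (a loss). A position with no legal move is L; any other position is W exactly when some move reaches an L, and L when every move reaches a W.
No move ever increases a pile, so every position that can arise here has a ≤ 1 and b ≤ 3; it is enough to label the cells with 0 ≤ a ≤ 1 and 0 ≤ b ≤ 3.
Every move lowers a or b (never raises either), so fill the grid row by row in increasing a, and left to right within a row: each cell's successors are then already labelled.
      b=0  b=1  b=2  b=3
a=0:    L    W    L    W
a=1:    L    W    L    W
Cells with no legal move (terminal, hence L): (0,0), (1,0).
The remaining L cells, each justified by listing all of its moves:
(0,2): the only move is to (0,1)(W), a W ⇒ L
(1,2): the only move is to (1,1)(W), a W ⇒ L
Every other cell has at least one move into one of the L cells above, so it is W.
From (1,3), the L positions reachable in one move are: (1,2).

Move to (1,2).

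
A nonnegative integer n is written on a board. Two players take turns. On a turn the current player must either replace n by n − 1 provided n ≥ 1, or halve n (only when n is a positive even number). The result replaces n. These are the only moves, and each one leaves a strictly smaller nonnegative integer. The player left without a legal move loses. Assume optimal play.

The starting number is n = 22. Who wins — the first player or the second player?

The first player wins.

Work bottom-up. With no move the player to move loses. Otherwise the position is W if at least one move leads to an L position for the opponent, and L if every move leads to a W.
n=0: no move → L
n=1: →0(L), so W
n=2: →1(W) only, which is W, so L
n=3: →2(L), so W
n=4: →2(L), so W
n=5: →4(W) only, which is W, so L
n=6: →5(L), so W
n=7: →6(W) only, which is W, so L
n=8: →7(L), so W
n=9: →8(W) only, which is W, so L
n=10: →5(L), so W
n=11: →10(W) only, which is W, so L
n=12: →11(L), so W
n=13: →12(W) only, which is W, so L
n=14: →7(L), so W
n=15: →14(W) only, which is W, so L
n=16: →15(L), so W
n=17: →16(W) only, which is W, so L
n=18: →9(L), so W
n=19: →18(W) only, which is W, so L
n=20: →19(L), so W
n=21: →20(W) only, which is W, so L
n=22: →11(L), so W
From 22 the player to move can move to 11, reaching an L position.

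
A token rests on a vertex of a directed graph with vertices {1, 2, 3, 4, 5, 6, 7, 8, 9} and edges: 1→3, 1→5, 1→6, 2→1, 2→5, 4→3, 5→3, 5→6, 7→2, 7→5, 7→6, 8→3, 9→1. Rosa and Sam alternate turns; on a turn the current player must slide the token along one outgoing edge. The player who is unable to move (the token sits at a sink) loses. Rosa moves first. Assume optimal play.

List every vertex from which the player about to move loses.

2, 3, 6, 9

Compute win/loss labels from the base case upward. A position with no move is L. Any other position is W if it can reach an L in one move, else L.
Every edge goes from a vertex to one that appears earlier in the order 6, 3, 5, 1, 8, 2, 7, 4, 9, so processing vertices in that order labels each vertex after all of its successors.
6: no outgoing edge → L
3: no outgoing edge → L
5: W (go to 3, an L position)
1: W (go to 3, an L position)
8: W (go to 3, an L position)
2: L (options 1(W), 5(W) are all W)
7: W (go to 2, an L position)
4: W (go to 3, an L position)
9: L (sole option 1(W) is W)
Reading off the rows marked L gives the requested list; there are 4 such vertices.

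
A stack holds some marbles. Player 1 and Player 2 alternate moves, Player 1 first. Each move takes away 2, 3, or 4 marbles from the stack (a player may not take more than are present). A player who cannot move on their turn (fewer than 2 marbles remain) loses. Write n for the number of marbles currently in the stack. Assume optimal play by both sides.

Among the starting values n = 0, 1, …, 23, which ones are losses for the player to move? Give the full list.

Use the standard recursion: the mover loses at a terminal position; elsewhere, the mover wins exactly when some move hands the opponent an L position.
n=0: no move → L
n=1: no move → L
n=2: W (go to 0, an L position)
n=3: W (go to 1, an L position)
n=4: W (go to 1, an L position)
n=5: W (go to 1, an L position)
n=6: L (options 4(W), 3(W), 2(W) are all W)
n=7: L (options 5(W), 4(W), 3(W) are all W)
n=8: W (go to 6, an L position)
n=9: W (go to 7, an L position)
n=10: W (go to 7, an L position)
n=11: W (go to 7, an L position)
n=12: L (options 10(W), 9(W), 8(W) are all W)
n=13: L (options 11(W), 10(W), 9(W) are all W)
n=14: W (go to 12, an L position)
n=15: W (go to 13, an L position)
n=16: W (go to 13, an L position)
n=17: W (go to 13, an L position)
n=18: L (options 16(W), 15(W), 14(W) are all W)
n=19: L (options 17(W), 16(W), 15(W) are all W)
n=20: W (go to 18, an L position)
n=21: W (go to 19, an L position)
n=22: W (go to 19, an L position)
n=23: W (go to 19, an L position)
Reading off the rows marked L gives the requested list; there are 8 such values of n.

0, 1, 6, 7, 12, 13, 18, 19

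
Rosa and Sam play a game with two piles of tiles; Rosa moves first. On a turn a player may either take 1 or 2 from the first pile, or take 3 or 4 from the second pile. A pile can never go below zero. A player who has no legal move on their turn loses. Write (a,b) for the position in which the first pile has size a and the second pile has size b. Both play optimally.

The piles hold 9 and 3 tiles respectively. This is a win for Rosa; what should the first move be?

Label each position W (a win for the player to move) or L (a loss). A position with no legal move is L; any other position is W exactly when some move reaches an L, and L when every move reaches a W.
No move ever increases a pile, so every position that can arise here has a ≤ 9 and b ≤ 3; it is enough to label the cells with 0 ≤ a ≤ 9 and 0 ≤ b ≤ 3.
Every move lowers a or b (never raises either), so fill the grid row by row in increasing a, and left to right within a row: each cell's successors are then already labelled.
      b=0  b=1  b=2  b=3
a=0:    L    L    L    W
a=1:    W    W    W    L
a=2:    W    W    W    W
a=3:    L    L    L    W
a=4:    W    W    W    L
a=5:    W    W    W    W
a=6:    L    L    L    W
a=7:    W    W    W    L
a=8:    W    W    W    W
a=9:    L    L    L    W
Cells with no legal move (terminal, hence L): (0,0), (0,1), (0,2).
The remaining L cells, each justified by listing all of its moves:
(1,3): L (options (0,3)(W), (1,0)(W) are all W)
(3,0): L (options (2,0)(W), (1,0)(W) are all W)
(3,1): L (options (2,1)(W), (1,1)(W) are all W)
(3,2): L (options (2,2)(W), (1,2)(W) are all W)
(4,3): L (options (3,3)(W), (2,3)(W), (4,0)(W) are all W)
(6,0): L (options (5,0)(W), (4,0)(W) are all W)
(6,1): L (options (5,1)(W), (4,1)(W) are all W)
(6,2): L (options (5,2)(W), (4,2)(W) are all W)
(7,3): L (options (6,3)(W), (5,3)(W), (7,0)(W) are all W)
(9,0): L (options (8,0)(W), (7,0)(W) are all W)
(9,1): L (options (8,1)(W), (7,1)(W) are all W)
(9,2): L (options (8,2)(W), (7,2)(W) are all W)
Every other cell has at least one move into one of the L cells above, so it is W.
From (9,3), the L positions reachable in one move are: (7,3), (9,0). Any move reaching one of these is winning.

Move to (7,3).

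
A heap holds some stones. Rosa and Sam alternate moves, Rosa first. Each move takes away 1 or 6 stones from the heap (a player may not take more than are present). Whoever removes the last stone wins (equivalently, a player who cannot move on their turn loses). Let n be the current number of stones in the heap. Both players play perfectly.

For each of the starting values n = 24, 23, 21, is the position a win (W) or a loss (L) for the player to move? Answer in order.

Classify positions by backward induction: terminal positions (no move available) are L. From any other position, the mover wins iff some move reaches an L.
n=0: no move → L
n=1: →0(L), so W
n=2: →1(W) only, which is W, so L
n=3: →2(L), so W
n=4: →3(W) only, which is W, so L
n=5: →4(L), so W
n=6: →0(L), so W
n=7: →6(W), 1(W) — all W, so L
n=8: →7(L), so W
n=9: →8(W), 3(W) — all W, so L
n=10: →9(L), so W
n=11: →10(W), 5(W) — all W, so L
n=12: →11(L), so W
n=13: →7(L), so W
n=14: →13(W), 8(W) — all W, so L
n=15: →14(L), so W
n=16: →15(W), 10(W) — all W, so L
n=17: →16(L), so W
n=18: →17(W), 12(W) — all W, so L
n=19: →18(L), so W
n=20: →14(L), so W
n=21: →20(W), 15(W) — all W, so L
n=22: →21(L), so W
n=23: →22(W), 17(W) — all W, so L
n=24: →23(L), so W

24: W, 23: L, 21: L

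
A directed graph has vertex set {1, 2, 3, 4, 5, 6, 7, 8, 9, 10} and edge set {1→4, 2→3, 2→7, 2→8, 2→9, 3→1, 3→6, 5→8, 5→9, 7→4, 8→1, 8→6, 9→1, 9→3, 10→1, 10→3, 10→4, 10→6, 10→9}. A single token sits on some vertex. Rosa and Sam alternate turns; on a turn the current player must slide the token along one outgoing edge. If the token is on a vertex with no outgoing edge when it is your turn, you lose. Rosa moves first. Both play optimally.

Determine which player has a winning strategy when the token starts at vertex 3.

Use the standard recursion: the mover loses at a terminal position; elsewhere, the mover wins exactly when some move hands the opponent an L position.
Every edge goes from a vertex to one that appears earlier in the order 6, 4, 1, 3, 9, 8, 7, 2, 10, 5, so processing vertices in that order labels each vertex after all of its successors.
6: no outgoing edge → L
4: no outgoing edge → L
1: W (go to 4, an L position)
3: W (go to 6, an L position)
9: L (options 3(W), 1(W) are all W)
8: W (go to 6, an L position)
7: W (go to 4, an L position)
2: W (go to 9, an L position)
10: W (go to 9, an L position)
5: W (go to 9, an L position)
The starting position 3 is W: Rosa should move to 6, handing over an L position.

Rosa wins.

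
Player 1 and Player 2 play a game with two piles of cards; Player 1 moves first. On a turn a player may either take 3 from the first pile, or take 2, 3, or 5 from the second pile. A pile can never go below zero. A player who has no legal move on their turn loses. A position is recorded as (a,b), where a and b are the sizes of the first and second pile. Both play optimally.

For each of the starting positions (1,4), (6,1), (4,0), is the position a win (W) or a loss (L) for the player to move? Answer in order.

(1,4): W, (6,1): L, (4,0): W

Build the W/L table. Terminal = L. A non-terminal position is W if it has a move to some L; otherwise it is L.
No move ever increases a pile, so every position that can arise here has a ≤ 6 and b ≤ 4; it is enough to label the cells with 0 ≤ a ≤ 6 and 0 ≤ b ≤ 4.
Every move lowers a or b (never raises either), so fill the grid row by row in increasing a, and left to right within a row: each cell's successors are then already labelled.
      b=0  b=1  b=2  b=3  b=4
a=0:    L    L    W    W    W
a=1:    L    L    W    W    W
a=2:    L    L    W    W    W
a=3:    W    W    L    L    W
a=4:    W    W    L    L    W
a=5:    W    W    L    L    W
a=6:    L    L    W    W    W
Cells with no legal move (terminal, hence L): (0,0), (0,1), (1,0), (1,1), (2,0), (2,1).
The remaining L cells, each justified by listing all of its moves:
(3,2): L (options (0,2)(W), (3,0)(W) are all W)
(3,3): L (options (0,3)(W), (3,1)(W), (3,0)(W) are all W)
(4,2): L (options (1,2)(W), (4,0)(W) are all W)
(4,3): L (options (1,3)(W), (4,1)(W), (4,0)(W) are all W)
(5,2): L (options (2,2)(W), (5,0)(W) are all W)
(5,3): L (options (2,3)(W), (5,1)(W), (5,0)(W) are all W)
(6,0): L (sole option (3,0)(W) is W)
(6,1): L (sole option (3,1)(W) is W)
Every other cell has at least one move into one of the L cells above, so it is W.
(1,4): the move to (1,1) reaches an L cell, so W
(6,1): one of the L cells justified above, so L
(4,0): the move to (1,0) reaches an L cell, so W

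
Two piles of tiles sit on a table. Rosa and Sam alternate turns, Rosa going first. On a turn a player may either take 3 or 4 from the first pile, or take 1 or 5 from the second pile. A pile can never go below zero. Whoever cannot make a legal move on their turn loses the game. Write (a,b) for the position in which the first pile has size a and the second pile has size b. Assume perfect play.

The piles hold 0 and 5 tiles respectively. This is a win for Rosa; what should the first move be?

Classify positions by backward induction: terminal positions (no move available) are L. From any other position, the mover wins iff some move reaches an L.
No move ever increases a pile, so every position that can arise here has a ≤ 0 and b ≤ 5; it is enough to label the cells with 0 ≤ a ≤ 0 and 0 ≤ b ≤ 5.
Every move lowers a or b (never raises either), so fill the grid row by row in increasing a, and left to right within a row: each cell's successors are then already labelled.
      b=0  b=1  b=2  b=3  b=4  b=5
a=0:    L    W    L    W    L    W
Cells with no legal move (terminal, hence L): (0,0).
The remaining L cells, each justified by listing all of its moves:
(0,2): →(0,1)(W) only, which is W, so L
(0,4): →(0,3)(W) only, which is W, so L
Every other cell has at least one move into one of the L cells above, so it is W.
From (0,5), the L positions reachable in one move are: (0,4), (0,0). Any move reaching one of these is winning.

Move to (0,4).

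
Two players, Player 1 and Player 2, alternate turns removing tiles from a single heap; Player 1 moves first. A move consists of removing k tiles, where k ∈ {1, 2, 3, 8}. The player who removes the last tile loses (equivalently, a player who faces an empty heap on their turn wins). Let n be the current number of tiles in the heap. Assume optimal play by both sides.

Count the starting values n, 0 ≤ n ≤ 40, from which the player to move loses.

9

Compute win/loss labels from the base case upward. A position with no move is W. Any other position is W if it can reach an L in one move, else L.
n=0: no move; the opponent has just taken the last tile and therefore loses → W
n=1: only reaches 0(W), which is W → L
n=2: reaches L-position 1 → W
n=3: reaches L-position 1 → W
n=4: reaches L-position 1 → W
n=5: only reaches 4(W), 3(W), 2(W), all W → L
n=6: reaches L-position 5 → W
n=7: reaches L-position 5 → W
n=8: reaches L-position 5 → W
n=9: reaches L-position 1 → W
n=10: only reaches 9(W), 8(W), 7(W), 2(W), all W → L
n=11: reaches L-position 10 → W
n=12: reaches L-position 10 → W
n=13: reaches L-position 10 → W
n=14: only reaches 13(W), 12(W), 11(W), 6(W), all W → L
n=15: reaches L-position 14 → W
n=16: reaches L-position 14 → W
n=17: reaches L-position 14 → W
n=18: reaches L-position 10 → W
n=19: only reaches 18(W), 17(W), 16(W), 11(W), all W → L
n=20: reaches L-position 19 → W
n=21: reaches L-position 19 → W
n=22: reaches L-position 19 → W
n=23: only reaches 22(W), 21(W), 20(W), 15(W), all W → L
n=24: reaches L-position 23 → W
n=25: reaches L-position 23 → W
n=26: reaches L-position 23 → W
n=27: reaches L-position 19 → W
n=28: only reaches 27(W), 26(W), 25(W), 20(W), all W → L
n=29: reaches L-position 28 → W
n=30: reaches L-position 28 → W
n=31: reaches L-position 28 → W
n=32: only reaches 31(W), 30(W), 29(W), 24(W), all W → L
n=33: reaches L-position 32 → W
n=34: reaches L-position 32 → W
n=35: reaches L-position 32 → W
n=36: reaches L-position 28 → W
n=37: only reaches 36(W), 35(W), 34(W), 29(W), all W → L
n=38: reaches L-position 37 → W
n=39: reaches L-position 37 → W
n=40: reaches L-position 37 → W
L entries with 0 ≤ n ≤ 40: n = 1, 5, 10, 14, 19, 23, 28, 32, 37; that makes 9.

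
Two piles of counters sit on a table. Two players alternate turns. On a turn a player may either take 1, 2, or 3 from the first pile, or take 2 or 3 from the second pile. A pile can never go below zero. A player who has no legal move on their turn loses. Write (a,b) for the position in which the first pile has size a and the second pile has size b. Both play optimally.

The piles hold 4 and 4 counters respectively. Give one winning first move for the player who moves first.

Move to (2,4).

Positions with no move are L. A position that does have a move is losing for the player to move precisely when every available move leads to a winning position for the opponent. Fill in the labels:
No move ever increases a pile, so every position that can arise here has a ≤ 4 and b ≤ 4; it is enough to label the cells with 0 ≤ a ≤ 4 and 0 ≤ b ≤ 4.
Every move lowers a or b (never raises either), so fill the grid row by row in increasing a, and left to right within a row: each cell's successors are then already labelled.
      b=0  b=1  b=2  b=3  b=4
a=0:    L    L    W    W    W
a=1:    W    W    L    L    W
a=2:    W    W    W    W    L
a=3:    W    W    W    W    W
a=4:    L    L    W    W    W
Cells with no legal move (terminal, hence L): (0,0), (0,1).
The remaining L cells, each justified by listing all of its moves:
(1,2): L (options (0,2)(W), (1,0)(W) are all W)
(1,3): L (options (0,3)(W), (1,1)(W), (1,0)(W) are all W)
(2,4): L (options (1,4)(W), (0,4)(W), (2,2)(W), (2,1)(W) are all W)
(4,0): L (options (3,0)(W), (2,0)(W), (1,0)(W) are all W)
(4,1): L (options (3,1)(W), (2,1)(W), (1,1)(W) are all W)
Every other cell has at least one move into one of the L cells above, so it is W.
From (4,4), the L positions reachable in one move are: (2,4), (4,1). Any move reaching one of these is winning.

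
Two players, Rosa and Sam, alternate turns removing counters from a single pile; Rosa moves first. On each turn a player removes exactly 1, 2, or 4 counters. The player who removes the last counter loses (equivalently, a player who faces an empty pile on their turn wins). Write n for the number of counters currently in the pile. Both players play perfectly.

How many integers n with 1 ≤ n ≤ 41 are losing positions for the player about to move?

Build the W/L table. Terminal = W. A non-terminal position is W if it has a move to some L; otherwise it is L.
n=0: no move; the opponent has just taken the last counter and therefore loses → W
n=1: only reaches 0(W), which is W → L
n=2: reaches L-position 1 → W
n=3: reaches L-position 1 → W
n=4: only reaches 3(W), 2(W), 0(W), all W → L
n=5: reaches L-position 4 → W
n=6: reaches L-position 4 → W
n=7: only reaches 6(W), 5(W), 3(W), all W → L
n=8: reaches L-position 7 → W
n=9: reaches L-position 7 → W
n=10: only reaches 9(W), 8(W), 6(W), all W → L
n=11: reaches L-position 10 → W
n=12: reaches L-position 10 → W
n=13: only reaches 12(W), 11(W), 9(W), all W → L
n=14: reaches L-position 13 → W
n=15: reaches L-position 13 → W
n=16: only reaches 15(W), 14(W), 12(W), all W → L
n=17: reaches L-position 16 → W
n=18: reaches L-position 16 → W
n=19: only reaches 18(W), 17(W), 15(W), all W → L
n=20: reaches L-position 19 → W
n=21: reaches L-position 19 → W
n=22: only reaches 21(W), 20(W), 18(W), all W → L
n=23: reaches L-position 22 → W
n=24: reaches L-position 22 → W
n=25: only reaches 24(W), 23(W), 21(W), all W → L
n=26: reaches L-position 25 → W
n=27: reaches L-position 25 → W
n=28: only reaches 27(W), 26(W), 24(W), all W → L
n=29: reaches L-position 28 → W
n=30: reaches L-position 28 → W
n=31: only reaches 30(W), 29(W), 27(W), all W → L
n=32: reaches L-position 31 → W
n=33: reaches L-position 31 → W
n=34: only reaches 33(W), 32(W), 30(W), all W → L
n=35: reaches L-position 34 → W
n=36: reaches L-position 34 → W
n=37: only reaches 36(W), 35(W), 33(W), all W → L
n=38: reaches L-position 37 → W
n=39: reaches L-position 37 → W
n=40: only reaches 39(W), 38(W), 36(W), all W → L
n=41: reaches L-position 40 → W
L entries with 1 ≤ n ≤ 41 (the range starts at n=1): n = 1, 4, 7, 10, 13, 16, 19, 22, 25, 28, 31, 34, 37, 40; that makes 14.

14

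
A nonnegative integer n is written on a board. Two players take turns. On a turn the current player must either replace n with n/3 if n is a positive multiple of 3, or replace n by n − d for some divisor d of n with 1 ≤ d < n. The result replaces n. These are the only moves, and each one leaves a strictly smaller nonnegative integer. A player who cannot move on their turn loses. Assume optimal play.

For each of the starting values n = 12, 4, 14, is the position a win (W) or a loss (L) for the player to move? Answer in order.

12: W, 4: L, 14: W

Compute win/loss labels from the base case upward. A position with no move is L. Any other position is W if it can reach an L in one move, else L.
n=0: no move → L
n=1: no move → L
n=2: →1(L), so W
n=3: →1(L), so W
n=4: →2(W), 3(W) — all W, so L
n=5: →4(L), so W
n=6: →4(L), so W
n=7: →6(W) only, which is W, so L
n=8: →4(L), so W
n=9: →3(W), 6(W), 8(W) — all W, so L
n=10: →9(L), so W
n=11: →10(W) only, which is W, so L
n=12: →4(L), so W
n=13: →12(W) only, which is W, so L
n=14: →7(L), so W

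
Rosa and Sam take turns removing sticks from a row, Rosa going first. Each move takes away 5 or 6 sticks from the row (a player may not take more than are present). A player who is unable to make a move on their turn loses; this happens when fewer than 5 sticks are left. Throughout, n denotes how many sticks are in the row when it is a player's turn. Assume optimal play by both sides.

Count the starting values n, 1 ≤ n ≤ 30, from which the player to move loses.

Compute win/loss labels from the base case upward. A position with no move is L. Any other position is W if it can reach an L in one move, else L.
n=0: no move → L
n=1: no move → L
n=2: no move → L
n=3: no move → L
n=4: no move → L
n=5: W (go to 0, an L position)
n=6: W (go to 1, an L position)
n=7: W (go to 2, an L position)
n=8: W (go to 3, an L position)
n=9: W (go to 4, an L position)
n=10: W (go to 4, an L position)
n=11: L (options 6(W), 5(W) are all W)
n=12: L (options 7(W), 6(W) are all W)
n=13: L (options 8(W), 7(W) are all W)
n=14: L (options 9(W), 8(W) are all W)
n=15: L (options 10(W), 9(W) are all W)
n=16: W (go to 11, an L position)
n=17: W (go to 12, an L position)
n=18: W (go to 13, an L position)
n=19: W (go to 14, an L position)
n=20: W (go to 15, an L position)
n=21: W (go to 15, an L position)
n=22: L (options 17(W), 16(W) are all W)
n=23: L (options 18(W), 17(W) are all W)
n=24: L (options 19(W), 18(W) are all W)
n=25: L (options 20(W), 19(W) are all W)
n=26: L (options 21(W), 20(W) are all W)
n=27: W (go to 22, an L position)
n=28: W (go to 23, an L position)
n=29: W (go to 24, an L position)
n=30: W (go to 25, an L position)
L entries with 1 ≤ n ≤ 30 (n=0 is outside the asked range and is not counted): n = 1, 2, 3, 4, 11, 12, 13, 14, 15, 22, 23, 24, 25, 26; that makes 14.

14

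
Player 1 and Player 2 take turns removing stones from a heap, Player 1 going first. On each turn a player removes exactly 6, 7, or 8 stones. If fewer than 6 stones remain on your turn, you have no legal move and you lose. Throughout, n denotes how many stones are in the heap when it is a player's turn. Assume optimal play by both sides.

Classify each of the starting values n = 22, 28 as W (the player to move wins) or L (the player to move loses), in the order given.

Build the W/L table. Terminal = L. A non-terminal position is W if it has a move to some L; otherwise it is L.
n=0: no move → L
n=1: no move → L
n=2: no move → L
n=3: no move → L
n=4: no move → L
n=5: no move → L
n=6: can move to 0, which is L ⇒ W
n=7: can move to 1, which is L ⇒ W
n=8: can move to 2, which is L ⇒ W
n=9: can move to 3, which is L ⇒ W
n=10: can move to 4, which is L ⇒ W
n=11: can move to 5, which is L ⇒ W
n=12: can move to 5, which is L ⇒ W
n=13: can move to 5, which is L ⇒ W
n=14: moves to 8(W), 7(W), 6(W); every one is W ⇒ L
n=15: moves to 9(W), 8(W), 7(W); every one is W ⇒ L
n=16: moves to 10(W), 9(W), 8(W); every one is W ⇒ L
n=17: moves to 11(W), 10(W), 9(W); every one is W ⇒ L
n=18: moves to 12(W), 11(W), 10(W); every one is W ⇒ L
n=19: moves to 13(W), 12(W), 11(W); every one is W ⇒ L
n=20: can move to 14, which is L ⇒ W
n=21: can move to 15, which is L ⇒ W
n=22: can move to 16, which is L ⇒ W
n=23: can move to 17, which is L ⇒ W
n=24: can move to 18, which is L ⇒ W
n=25: can move to 19, which is L ⇒ W
n=26: can move to 19, which is L ⇒ W
n=27: can move to 19, which is L ⇒ W
n=28: moves to 22(W), 21(W), 20(W); every one is W ⇒ L

22: W, 28: L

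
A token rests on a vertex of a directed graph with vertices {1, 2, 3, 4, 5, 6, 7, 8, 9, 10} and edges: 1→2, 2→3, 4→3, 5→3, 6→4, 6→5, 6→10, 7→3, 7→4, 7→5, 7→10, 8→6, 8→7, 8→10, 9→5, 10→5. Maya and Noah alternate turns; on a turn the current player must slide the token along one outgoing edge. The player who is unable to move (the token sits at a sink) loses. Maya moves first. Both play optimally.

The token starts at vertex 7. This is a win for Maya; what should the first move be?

Work bottom-up. With no move the player to move loses. Otherwise the position is W if at least one move leads to an L position for the opponent, and L if every move leads to a W.
Every edge goes from a vertex to one that appears earlier in the order 3, 5, 10, 4, 6, 9, 2, 7, 8, 1, so processing vertices in that order labels each vertex after all of its successors.
3: no outgoing edge → L
5: W (go to 3, an L position)
10: L (sole option 5(W) is W)
4: W (go to 3, an L position)
6: W (go to 10, an L position)
9: L (sole option 5(W) is W)
2: W (go to 3, an L position)
7: W (go to 10, an L position)
8: W (go to 10, an L position)
1: L (sole option 2(W) is W)
From 7, the L positions reachable in one move are: 10, 3. Any move reaching one of these is winning.

Move to 10.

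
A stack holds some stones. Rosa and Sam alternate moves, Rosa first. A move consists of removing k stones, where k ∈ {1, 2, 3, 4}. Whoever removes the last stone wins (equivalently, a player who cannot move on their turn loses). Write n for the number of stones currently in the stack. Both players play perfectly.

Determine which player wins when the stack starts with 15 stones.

Label each position W (a win for the player to move) or L (a loss). A position with no legal move is L; any other position is W exactly when some move reaches an L, and L when every move reaches a W.
n=0: no move → L
n=1: →0(L), so W
n=2: →0(L), so W
n=3: →0(L), so W
n=4: →0(L), so W
n=5: →4(W), 3(W), 2(W), 1(W) — all W, so L
n=6: →5(L), so W
n=7: →5(L), so W
n=8: →5(L), so W
n=9: →5(L), so W
n=10: →9(W), 8(W), 7(W), 6(W) — all W, so L
n=11: →10(L), so W
n=12: →10(L), so W
n=13: →10(L), so W
n=14: →10(L), so W
n=15: →14(W), 13(W), 12(W), 11(W) — all W, so L
The starting position 15 is L: whatever Rosa does, the opponent receives a W position.

Sam wins.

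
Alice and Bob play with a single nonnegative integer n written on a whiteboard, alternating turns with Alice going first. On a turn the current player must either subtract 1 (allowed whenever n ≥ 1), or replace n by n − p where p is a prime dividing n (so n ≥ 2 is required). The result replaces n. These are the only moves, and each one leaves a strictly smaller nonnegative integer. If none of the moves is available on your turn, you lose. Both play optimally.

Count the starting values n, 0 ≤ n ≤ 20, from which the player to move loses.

6

Compute win/loss labels from the base case upward. A position with no move is L. Any other position is W if it can reach an L in one move, else L.
n=0: no move → L
n=1: W (go to 0, an L position)
n=2: W (go to 0, an L position)
n=3: W (go to 0, an L position)
n=4: L (options 2(W), 3(W) are all W)
n=5: W (go to 0, an L position)
n=6: W (go to 4, an L position)
n=7: W (go to 0, an L position)
n=8: L (options 6(W), 7(W) are all W)
n=9: W (go to 8, an L position)
n=10: W (go to 8, an L position)
n=11: W (go to 0, an L position)
n=12: L (options 9(W), 10(W), 11(W) are all W)
n=13: W (go to 0, an L position)
n=14: W (go to 12, an L position)
n=15: W (go to 12, an L position)
n=16: L (options 14(W), 15(W) are all W)
n=17: W (go to 0, an L position)
n=18: W (go to 16, an L position)
n=19: W (go to 0, an L position)
n=20: L (options 15(W), 18(W), 19(W) are all W)
L entries with 0 ≤ n ≤ 20: n = 0, 4, 8, 12, 16, 20; that makes 6.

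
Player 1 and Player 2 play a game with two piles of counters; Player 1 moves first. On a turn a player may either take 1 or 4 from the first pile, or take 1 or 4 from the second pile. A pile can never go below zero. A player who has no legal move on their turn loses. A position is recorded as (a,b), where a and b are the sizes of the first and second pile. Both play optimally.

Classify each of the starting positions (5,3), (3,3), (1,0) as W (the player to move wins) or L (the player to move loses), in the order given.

(5,3): W, (3,3): L, (1,0): W

Use the standard recursion: the mover loses at a terminal position; elsewhere, the mover wins exactly when some move hands the opponent an L position.
No move ever increases a pile, so every position that can arise here has a ≤ 5 and b ≤ 3; it is enough to label the cells with 0 ≤ a ≤ 5 and 0 ≤ b ≤ 3.
Every move lowers a or b (never raises either), so fill the grid row by row in increasing a, and left to right within a row: each cell's successors are then already labelled.
      b=0  b=1  b=2  b=3
a=0:    L    W    L    W
a=1:    W    L    W    L
a=2:    L    W    L    W
a=3:    W    L    W    L
a=4:    W    W    W    W
a=5:    L    W    L    W
Cells with no legal move (terminal, hence L): (0,0).
The remaining L cells, each justified by listing all of its moves:
(0,2): →(0,1)(W) only, which is W, so L
(1,1): →(0,1)(W), (1,0)(W) — all W, so L
(1,3): →(0,3)(W), (1,2)(W) — all W, so L
(2,0): →(1,0)(W) only, which is W, so L
(2,2): →(1,2)(W), (2,1)(W) — all W, so L
(3,1): →(2,1)(W), (3,0)(W) — all W, so L
(3,3): →(2,3)(W), (3,2)(W) — all W, so L
(5,0): →(4,0)(W), (1,0)(W) — all W, so L
(5,2): →(4,2)(W), (1,2)(W), (5,1)(W) — all W, so L
Every other cell has at least one move into one of the L cells above, so it is W.
(5,3): the move to (1,3) reaches an L cell, so W
(3,3): one of the L cells justified above, so L
(1,0): the move to (0,0) reaches an L cell, so W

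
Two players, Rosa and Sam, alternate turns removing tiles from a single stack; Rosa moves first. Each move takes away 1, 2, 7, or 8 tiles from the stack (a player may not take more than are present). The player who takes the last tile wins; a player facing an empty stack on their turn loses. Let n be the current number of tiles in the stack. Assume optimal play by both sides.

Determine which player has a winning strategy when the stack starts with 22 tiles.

Rosa wins.

Compute win/loss labels from the base case upward. A position with no move is L. Any other position is W if it can reach an L in one move, else L.
n=0: no move → L
n=1: can move to 0, which is L ⇒ W
n=2: can move to 0, which is L ⇒ W
n=3: moves to 2(W), 1(W); every one is W ⇒ L
n=4: can move to 3, which is L ⇒ W
n=5: can move to 3, which is L ⇒ W
n=6: moves to 5(W), 4(W); every one is W ⇒ L
n=7: can move to 6, which is L ⇒ W
n=8: can move to 6, which is L ⇒ W
n=9: moves to 8(W), 7(W), 2(W), 1(W); every one is W ⇒ L
n=10: can move to 9, which is L ⇒ W
n=11: can move to 9, which is L ⇒ W
n=12: moves to 11(W), 10(W), 5(W), 4(W); every one is W ⇒ L
n=13: can move to 12, which is L ⇒ W
n=14: can move to 12, which is L ⇒ W
n=15: moves to 14(W), 13(W), 8(W), 7(W); every one is W ⇒ L
n=16: can move to 15, which is L ⇒ W
n=17: can move to 15, which is L ⇒ W
n=18: moves to 17(W), 16(W), 11(W), 10(W); every one is W ⇒ L
n=19: can move to 18, which is L ⇒ W
n=20: can move to 18, which is L ⇒ W
n=21: moves to 20(W), 19(W), 14(W), 13(W); every one is W ⇒ L
n=22: can move to 21, which is L ⇒ W
The starting position 22 is W: Rosa should remove 1, leaving 21, handing over an L position.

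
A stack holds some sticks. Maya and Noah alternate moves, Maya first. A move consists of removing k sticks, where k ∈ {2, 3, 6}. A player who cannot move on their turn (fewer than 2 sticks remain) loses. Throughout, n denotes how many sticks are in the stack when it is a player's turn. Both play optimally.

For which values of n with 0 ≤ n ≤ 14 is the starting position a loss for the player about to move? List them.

Classify positions by backward induction: terminal positions (no move available) are L. From any other position, the mover wins iff some move reaches an L.
n=0: no move → L
n=1: no move → L
n=2: →0(L), so W
n=3: →1(L), so W
n=4: →1(L), so W
n=5: →3(W), 2(W) — all W, so L
n=6: →0(L), so W
n=7: →5(L), so W
n=8: →5(L), so W
n=9: →7(W), 6(W), 3(W) — all W, so L
n=10: →8(W), 7(W), 4(W) — all W, so L
n=11: →9(L), so W
n=12: →10(L), so W
n=13: →10(L), so W
n=14: →12(W), 11(W), 8(W) — all W, so L
The losing starting values of n are exactly the entries labelled L in this table (6 of them).

0, 1, 5, 9, 10, 14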